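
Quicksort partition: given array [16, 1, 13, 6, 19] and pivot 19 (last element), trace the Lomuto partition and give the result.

Lomuto partition with pivot = 19:

Initial array: [16, 1, 13, 6, 19]

arr[0]=16 <= 19: swap with position 0, array becomes [16, 1, 13, 6, 19]
arr[1]=1 <= 19: swap with position 1, array becomes [16, 1, 13, 6, 19]
arr[2]=13 <= 19: swap with position 2, array becomes [16, 1, 13, 6, 19]
arr[3]=6 <= 19: swap with position 3, array becomes [16, 1, 13, 6, 19]

Place pivot at position 4: [16, 1, 13, 6, 19]
Pivot position: 4

After partitioning with pivot 19, the array becomes [16, 1, 13, 6, 19]. The pivot is placed at index 4. All elements to the left of the pivot are <= 19, and all elements to the right are > 19.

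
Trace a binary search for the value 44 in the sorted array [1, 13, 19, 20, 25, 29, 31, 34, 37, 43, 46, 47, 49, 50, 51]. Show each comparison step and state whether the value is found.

Binary search for 44 in [1, 13, 19, 20, 25, 29, 31, 34, 37, 43, 46, 47, 49, 50, 51]:

lo=0, hi=14, mid=7, arr[mid]=34 -> 34 < 44, search right half
lo=8, hi=14, mid=11, arr[mid]=47 -> 47 > 44, search left half
lo=8, hi=10, mid=9, arr[mid]=43 -> 43 < 44, search right half
lo=10, hi=10, mid=10, arr[mid]=46 -> 46 > 44, search left half
lo=10 > hi=9, target 44 not found

Binary search determines that 44 is not in the array after 4 comparisons. The search space was exhausted without finding the target.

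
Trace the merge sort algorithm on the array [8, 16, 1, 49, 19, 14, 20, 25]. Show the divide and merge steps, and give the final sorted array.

Merge sort trace:

Split: [8, 16, 1, 49, 19, 14, 20, 25] -> [8, 16, 1, 49] and [19, 14, 20, 25]
  Split: [8, 16, 1, 49] -> [8, 16] and [1, 49]
    Split: [8, 16] -> [8] and [16]
    Merge: [8] + [16] -> [8, 16]
    Split: [1, 49] -> [1] and [49]
    Merge: [1] + [49] -> [1, 49]
  Merge: [8, 16] + [1, 49] -> [1, 8, 16, 49]
  Split: [19, 14, 20, 25] -> [19, 14] and [20, 25]
    Split: [19, 14] -> [19] and [14]
    Merge: [19] + [14] -> [14, 19]
    Split: [20, 25] -> [20] and [25]
    Merge: [20] + [25] -> [20, 25]
  Merge: [14, 19] + [20, 25] -> [14, 19, 20, 25]
Merge: [1, 8, 16, 49] + [14, 19, 20, 25] -> [1, 8, 14, 16, 19, 20, 25, 49]

Final sorted array: [1, 8, 14, 16, 19, 20, 25, 49]

The merge sort proceeds by recursively splitting the array and merging sorted halves.
After all merges, the sorted array is [1, 8, 14, 16, 19, 20, 25, 49].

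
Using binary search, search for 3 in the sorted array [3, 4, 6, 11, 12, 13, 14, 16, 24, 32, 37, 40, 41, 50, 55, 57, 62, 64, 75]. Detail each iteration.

Binary search for 3 in [3, 4, 6, 11, 12, 13, 14, 16, 24, 32, 37, 40, 41, 50, 55, 57, 62, 64, 75]:

lo=0, hi=18, mid=9, arr[mid]=32 -> 32 > 3, search left half
lo=0, hi=8, mid=4, arr[mid]=12 -> 12 > 3, search left half
lo=0, hi=3, mid=1, arr[mid]=4 -> 4 > 3, search left half
lo=0, hi=0, mid=0, arr[mid]=3 -> Found target at index 0!

Binary search finds 3 at index 0 after 4 comparisons. The search repeatedly halves the search space by comparing with the middle element.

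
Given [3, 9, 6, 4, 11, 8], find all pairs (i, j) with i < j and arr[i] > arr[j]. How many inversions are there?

Finding inversions in [3, 9, 6, 4, 11, 8]:

(1, 2): arr[1]=9 > arr[2]=6
(1, 3): arr[1]=9 > arr[3]=4
(1, 5): arr[1]=9 > arr[5]=8
(2, 3): arr[2]=6 > arr[3]=4
(4, 5): arr[4]=11 > arr[5]=8

Total inversions: 5

The array has 5 inversion(s): (1,2), (1,3), (1,5), (2,3), (4,5). Each pair (i,j) satisfies i < j and arr[i] > arr[j].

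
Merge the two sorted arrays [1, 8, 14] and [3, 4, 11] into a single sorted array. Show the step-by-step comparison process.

Merging process:

Compare 1 vs 3: take 1 from left. Merged: [1]
Compare 8 vs 3: take 3 from right. Merged: [1, 3]
Compare 8 vs 4: take 4 from right. Merged: [1, 3, 4]
Compare 8 vs 11: take 8 from left. Merged: [1, 3, 4, 8]
Compare 14 vs 11: take 11 from right. Merged: [1, 3, 4, 8, 11]
Append remaining from left: [14]. Merged: [1, 3, 4, 8, 11, 14]

Final merged array: [1, 3, 4, 8, 11, 14]
Total comparisons: 5

The merged array is [1, 3, 4, 8, 11, 14], requiring 5 comparisons. The merge step runs in O(n) time where n is the total number of elements.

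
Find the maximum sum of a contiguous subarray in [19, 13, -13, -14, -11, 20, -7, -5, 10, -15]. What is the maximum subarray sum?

Using Kadane's algorithm on [19, 13, -13, -14, -11, 20, -7, -5, 10, -15]:

Scanning through the array:
Position 1 (value 13): max_ending_here = 32, max_so_far = 32
Position 2 (value -13): max_ending_here = 19, max_so_far = 32
Position 3 (value -14): max_ending_here = 5, max_so_far = 32
Position 4 (value -11): max_ending_here = -6, max_so_far = 32
Position 5 (value 20): max_ending_here = 20, max_so_far = 32
Position 6 (value -7): max_ending_here = 13, max_so_far = 32
Position 7 (value -5): max_ending_here = 8, max_so_far = 32
Position 8 (value 10): max_ending_here = 18, max_so_far = 32
Position 9 (value -15): max_ending_here = 3, max_so_far = 32

Maximum subarray: [19, 13]
Maximum sum: 32

The maximum subarray is [19, 13] with sum 32. This subarray runs from index 0 to index 1.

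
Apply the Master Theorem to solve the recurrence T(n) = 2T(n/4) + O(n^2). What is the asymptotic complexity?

Master Theorem for T(n) = 2T(n/4) + O(n^2):

a = 2, b = 4, c = 2
log_b(a) = log_4(2) = 0.5000

Case 3: c = 2 > log_4(2) = 0.5000
T(n) = O(n^2) = O(n^2)

For T(n) = 2T(n/4) + O(n^2): log_4(2) = 0.5000. This is Case 3 of the Master Theorem (c > log_b(a), work dominated by root), giving O(n^2).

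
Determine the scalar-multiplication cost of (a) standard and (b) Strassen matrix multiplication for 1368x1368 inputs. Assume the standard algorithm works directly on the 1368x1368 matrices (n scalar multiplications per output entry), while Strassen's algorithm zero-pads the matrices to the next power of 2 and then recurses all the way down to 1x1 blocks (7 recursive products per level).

Matrix multiplication for 1368x1368 matrices:

Strassen's algorithm requires power-of-2 dimensions. Pad 1368x1368 to 2048x2048 (next power of 2).

Standard algorithm: 1368^3 = 2560108032 multiplications
Strassen's algorithm: 7^(log2(2048)) = 7^11 = 1977326743 multiplications
Savings: 2560108032 - 1977326743 = 582781289 multiplications

Standard: 2560108032 multiplications (1368^3). Strassen: 1977326743 multiplications (7^11, after padding to 2048x2048). Strassen reduces 8 recursive multiplications to 7 at each level.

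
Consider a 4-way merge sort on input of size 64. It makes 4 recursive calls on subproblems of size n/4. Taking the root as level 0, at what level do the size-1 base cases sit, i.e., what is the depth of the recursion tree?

For divide and conquer with division factor 4:

Problem sizes at each level:
Level 0: 64
Level 1: 16
Level 2: 4
Level 3: 1

The root is level 0 and the size-1 base case is level 3 (the tree spans levels 0 through 3, i.e. 4 levels counting the root), so the depth is the number of divisions: log_4(64) = 3

The recursion tree depth is log_4(64) = 3. At each level, the problem size is divided by 4, so it takes 3 divisions to reduce to a base case of size 1. The algorithm makes 4 recursive calls at each level.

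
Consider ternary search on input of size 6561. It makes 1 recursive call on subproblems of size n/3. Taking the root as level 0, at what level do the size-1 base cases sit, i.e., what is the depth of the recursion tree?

For divide and conquer with division factor 3:

Problem sizes at each level:
Level 0: 6561
Level 1: 2187
Level 2: 729
Level 3: 243
Level 4: 81
Level 5: 27
Level 6: 9
Level 7: 3
Level 8: 1

The root is level 0 and the size-1 base case is level 8 (the tree spans levels 0 through 8, i.e. 9 levels counting the root), so the depth is the number of divisions: log_3(6561) = 8

The recursion tree depth is log_3(6561) = 8. At each level, the problem size is divided by 3, so it takes 8 divisions to reduce to a base case of size 1. The algorithm makes 1 recursive call at each level.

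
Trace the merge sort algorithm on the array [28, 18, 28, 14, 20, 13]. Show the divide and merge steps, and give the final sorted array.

Merge sort trace:

Split: [28, 18, 28, 14, 20, 13] -> [28, 18, 28] and [14, 20, 13]
  Split: [28, 18, 28] -> [28] and [18, 28]
    Split: [18, 28] -> [18] and [28]
    Merge: [18] + [28] -> [18, 28]
  Merge: [28] + [18, 28] -> [18, 28, 28]
  Split: [14, 20, 13] -> [14] and [20, 13]
    Split: [20, 13] -> [20] and [13]
    Merge: [20] + [13] -> [13, 20]
  Merge: [14] + [13, 20] -> [13, 14, 20]
Merge: [18, 28, 28] + [13, 14, 20] -> [13, 14, 18, 20, 28, 28]

Final sorted array: [13, 14, 18, 20, 28, 28]

The merge sort proceeds by recursively splitting the array and merging sorted halves.
After all merges, the sorted array is [13, 14, 18, 20, 28, 28].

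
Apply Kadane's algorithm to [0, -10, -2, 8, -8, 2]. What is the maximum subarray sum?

Using Kadane's algorithm on [0, -10, -2, 8, -8, 2]:

Scanning through the array:
Position 1 (value -10): max_ending_here = -10, max_so_far = 0
Position 2 (value -2): max_ending_here = -2, max_so_far = 0
Position 3 (value 8): max_ending_here = 8, max_so_far = 8
Position 4 (value -8): max_ending_here = 0, max_so_far = 8
Position 5 (value 2): max_ending_here = 2, max_so_far = 8

Maximum subarray: [8]
Maximum sum: 8

The maximum subarray is [8] with sum 8. This subarray runs from index 3 to index 3.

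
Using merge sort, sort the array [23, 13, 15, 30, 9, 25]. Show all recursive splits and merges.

Merge sort trace:

Split: [23, 13, 15, 30, 9, 25] -> [23, 13, 15] and [30, 9, 25]
  Split: [23, 13, 15] -> [23] and [13, 15]
    Split: [13, 15] -> [13] and [15]
    Merge: [13] + [15] -> [13, 15]
  Merge: [23] + [13, 15] -> [13, 15, 23]
  Split: [30, 9, 25] -> [30] and [9, 25]
    Split: [9, 25] -> [9] and [25]
    Merge: [9] + [25] -> [9, 25]
  Merge: [30] + [9, 25] -> [9, 25, 30]
Merge: [13, 15, 23] + [9, 25, 30] -> [9, 13, 15, 23, 25, 30]

Final sorted array: [9, 13, 15, 23, 25, 30]

The merge sort proceeds by recursively splitting the array and merging sorted halves.
After all merges, the sorted array is [9, 13, 15, 23, 25, 30].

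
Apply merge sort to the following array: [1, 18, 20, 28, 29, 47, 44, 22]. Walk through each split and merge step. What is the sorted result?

Merge sort trace:

Split: [1, 18, 20, 28, 29, 47, 44, 22] -> [1, 18, 20, 28] and [29, 47, 44, 22]
  Split: [1, 18, 20, 28] -> [1, 18] and [20, 28]
    Split: [1, 18] -> [1] and [18]
    Merge: [1] + [18] -> [1, 18]
    Split: [20, 28] -> [20] and [28]
    Merge: [20] + [28] -> [20, 28]
  Merge: [1, 18] + [20, 28] -> [1, 18, 20, 28]
  Split: [29, 47, 44, 22] -> [29, 47] and [44, 22]
    Split: [29, 47] -> [29] and [47]
    Merge: [29] + [47] -> [29, 47]
    Split: [44, 22] -> [44] and [22]
    Merge: [44] + [22] -> [22, 44]
  Merge: [29, 47] + [22, 44] -> [22, 29, 44, 47]
Merge: [1, 18, 20, 28] + [22, 29, 44, 47] -> [1, 18, 20, 22, 28, 29, 44, 47]

Final sorted array: [1, 18, 20, 22, 28, 29, 44, 47]

The merge sort proceeds by recursively splitting the array and merging sorted halves.
After all merges, the sorted array is [1, 18, 20, 22, 28, 29, 44, 47].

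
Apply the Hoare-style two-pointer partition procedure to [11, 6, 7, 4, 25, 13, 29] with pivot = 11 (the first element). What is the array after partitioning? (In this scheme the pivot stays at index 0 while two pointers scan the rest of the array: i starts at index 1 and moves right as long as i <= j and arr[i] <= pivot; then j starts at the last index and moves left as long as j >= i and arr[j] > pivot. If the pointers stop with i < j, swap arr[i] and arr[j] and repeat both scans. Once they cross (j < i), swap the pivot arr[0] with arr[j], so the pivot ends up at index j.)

Hoare-style two-pointer partition with pivot = 11:

Initial array: [11, 6, 7, 4, 25, 13, 29]

Pointers start at i = 1, j = 6.
i ends at 4, j ends at 3: the pointers have crossed (j < i), so scanning stops.

Swap pivot arr[0] with arr[3] to place pivot at position 3: [4, 6, 7, 11, 25, 13, 29]
Pivot position: 3

After partitioning with pivot 11, the array becomes [4, 6, 7, 11, 25, 13, 29]. The pivot is placed at index 3. All elements to the left of the pivot are <= 11, and all elements to the right are > 11.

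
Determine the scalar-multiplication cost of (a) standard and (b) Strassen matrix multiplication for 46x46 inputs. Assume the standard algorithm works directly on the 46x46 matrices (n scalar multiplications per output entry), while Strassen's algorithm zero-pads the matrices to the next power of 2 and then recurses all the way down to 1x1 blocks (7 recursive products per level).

Matrix multiplication for 46x46 matrices:

Strassen's algorithm requires power-of-2 dimensions. Pad 46x46 to 64x64 (next power of 2).

Standard algorithm: 46^3 = 97336 multiplications
Strassen's algorithm: 7^(log2(64)) = 7^6 = 117649 multiplications
Difference: 97336 - 117649 = -20313 (Strassen uses MORE here due to padding overhead — for small or just-over-power-of-2 n, padding can outweigh the per-level savings)

Standard: 97336 multiplications (46^3). Strassen: 117649 multiplications (7^6, after padding to 64x64). Strassen reduces 8 recursive multiplications to 7 at each level.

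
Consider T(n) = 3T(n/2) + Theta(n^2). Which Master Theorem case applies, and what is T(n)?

Master Theorem for T(n) = 3T(n/2) + O(n^2):

a = 3, b = 2, c = 2
log_b(a) = log_2(3) = 1.5850

Case 3: c = 2 > log_2(3) = 1.5850
T(n) = O(n^2) = O(n^2)

For T(n) = 3T(n/2) + O(n^2): log_2(3) = 1.5850. This is Case 3 of the Master Theorem (c > log_b(a), work dominated by root), giving O(n^2).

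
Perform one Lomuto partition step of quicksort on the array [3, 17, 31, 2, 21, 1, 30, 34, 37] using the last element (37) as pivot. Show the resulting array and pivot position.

Lomuto partition with pivot = 37:

Initial array: [3, 17, 31, 2, 21, 1, 30, 34, 37]

arr[0]=3 <= 37: swap with position 0, array becomes [3, 17, 31, 2, 21, 1, 30, 34, 37]
arr[1]=17 <= 37: swap with position 1, array becomes [3, 17, 31, 2, 21, 1, 30, 34, 37]
arr[2]=31 <= 37: swap with position 2, array becomes [3, 17, 31, 2, 21, 1, 30, 34, 37]
arr[3]=2 <= 37: swap with position 3, array becomes [3, 17, 31, 2, 21, 1, 30, 34, 37]
arr[4]=21 <= 37: swap with position 4, array becomes [3, 17, 31, 2, 21, 1, 30, 34, 37]
arr[5]=1 <= 37: swap with position 5, array becomes [3, 17, 31, 2, 21, 1, 30, 34, 37]
arr[6]=30 <= 37: swap with position 6, array becomes [3, 17, 31, 2, 21, 1, 30, 34, 37]
arr[7]=34 <= 37: swap with position 7, array becomes [3, 17, 31, 2, 21, 1, 30, 34, 37]

Place pivot at position 8: [3, 17, 31, 2, 21, 1, 30, 34, 37]
Pivot position: 8

After partitioning with pivot 37, the array becomes [3, 17, 31, 2, 21, 1, 30, 34, 37]. The pivot is placed at index 8. All elements to the left of the pivot are <= 37, and all elements to the right are > 37.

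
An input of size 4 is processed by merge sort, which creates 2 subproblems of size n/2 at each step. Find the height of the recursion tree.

For divide and conquer with division factor 2:

Problem sizes at each level:
Level 0: 4
Level 1: 2
Level 2: 1

The root is level 0 and the size-1 base case is level 2 (the tree spans levels 0 through 2, i.e. 3 levels counting the root), so the depth is the number of divisions: log_2(4) = 2

The recursion tree depth is log_2(4) = 2. At each level, the problem size is divided by 2, so it takes 2 divisions to reduce to a base case of size 1. The algorithm makes 2 recursive calls at each level.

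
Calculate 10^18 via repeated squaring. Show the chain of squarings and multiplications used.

Computing 10^18 by squaring (build up from 10^1; each line after the first costs one multiplication):

10^1 = 10
10^2 = (10^1)^2 = 10^2 = 100
10^4 = (10^2)^2 = 100^2 = 10000
10^8 = (10^4)^2 = 10000^2 = 100000000
10^9 = 10 * 10^8 = 10 * 100000000 = 1000000000
10^18 = (10^9)^2 = 1000000000^2 = 1000000000000000000

Result: 1000000000000000000
Multiplications needed: 5 (5 lines after 10^1)

10^18 = 1000000000000000000. Using exponentiation by squaring, this requires 5 multiplications. The key idea: if the exponent is even, square the half-power; if odd, multiply by the base once.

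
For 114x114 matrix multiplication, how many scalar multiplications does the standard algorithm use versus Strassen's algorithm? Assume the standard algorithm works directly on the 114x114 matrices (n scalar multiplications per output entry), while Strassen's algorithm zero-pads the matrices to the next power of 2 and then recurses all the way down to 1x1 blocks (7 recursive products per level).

Matrix multiplication for 114x114 matrices:

Strassen's algorithm requires power-of-2 dimensions. Pad 114x114 to 128x128 (next power of 2).

Standard algorithm: 114^3 = 1481544 multiplications
Strassen's algorithm: 7^(log2(128)) = 7^7 = 823543 multiplications
Savings: 1481544 - 823543 = 658001 multiplications

Standard: 1481544 multiplications (114^3). Strassen: 823543 multiplications (7^7, after padding to 128x128). Strassen reduces 8 recursive multiplications to 7 at each level.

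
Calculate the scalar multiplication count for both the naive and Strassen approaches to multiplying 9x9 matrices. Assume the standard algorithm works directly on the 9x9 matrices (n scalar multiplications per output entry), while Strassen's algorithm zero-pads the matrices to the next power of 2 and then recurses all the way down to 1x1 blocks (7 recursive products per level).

Matrix multiplication for 9x9 matrices:

Strassen's algorithm requires power-of-2 dimensions. Pad 9x9 to 16x16 (next power of 2).

Standard algorithm: 9^3 = 729 multiplications
Strassen's algorithm: 7^(log2(16)) = 7^4 = 2401 multiplications
Difference: 729 - 2401 = -1672 (Strassen uses MORE here due to padding overhead — for small or just-over-power-of-2 n, padding can outweigh the per-level savings)

Standard: 729 multiplications (9^3). Strassen: 2401 multiplications (7^4, after padding to 16x16). Strassen reduces 8 recursive multiplications to 7 at each level.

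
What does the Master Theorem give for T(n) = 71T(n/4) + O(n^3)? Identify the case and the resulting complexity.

Master Theorem for T(n) = 71T(n/4) + O(n^3):

a = 71, b = 4, c = 3
log_b(a) = log_4(71) = 3.0749

Case 1: c = 3 < log_4(71) = 3.0749
T(n) = O(n^(log_4 71))

For T(n) = 71T(n/4) + O(n^3): log_4(71) = 3.0749. This is Case 1 of the Master Theorem (c < log_b(a), work dominated by leaves), giving O(n^(log_4 71)).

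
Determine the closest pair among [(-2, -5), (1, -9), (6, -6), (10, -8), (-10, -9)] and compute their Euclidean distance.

Computing all pairwise distances among 5 points:

d((-2, -5), (1, -9)) = 5.0
d((-2, -5), (6, -6)) = 8.0623
d((-2, -5), (10, -8)) = 12.3693
d((-2, -5), (-10, -9)) = 8.9443
d((1, -9), (6, -6)) = 5.831
d((1, -9), (10, -8)) = 9.0554
d((1, -9), (-10, -9)) = 11.0
d((6, -6), (10, -8)) = 4.4721 <-- minimum
d((6, -6), (-10, -9)) = 16.2788
d((10, -8), (-10, -9)) = 20.025

Closest pair: (6, -6) and (10, -8) with distance 4.4721

The closest pair is (6, -6) and (10, -8) with Euclidean distance 4.4721. For 5 points, brute-force pairwise comparison is shown above. For large n, the divide-and-conquer algorithm (sort by x, recurse on halves, check the dividing strip) achieves O(n log n).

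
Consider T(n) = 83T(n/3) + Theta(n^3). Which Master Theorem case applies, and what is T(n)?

Master Theorem for T(n) = 83T(n/3) + O(n^3):

a = 83, b = 3, c = 3
log_b(a) = log_3(83) = 4.0222

Case 1: c = 3 < log_3(83) = 4.0222
T(n) = O(n^(log_3 83))

For T(n) = 83T(n/3) + O(n^3): log_3(83) = 4.0222. This is Case 1 of the Master Theorem (c < log_b(a), work dominated by leaves), giving O(n^(log_3 83)).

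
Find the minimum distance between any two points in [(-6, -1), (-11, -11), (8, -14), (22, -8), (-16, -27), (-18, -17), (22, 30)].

Computing all pairwise distances among 7 points:

d((-6, -1), (-11, -11)) = 11.1803
d((-6, -1), (8, -14)) = 19.105
d((-6, -1), (22, -8)) = 28.8617
d((-6, -1), (-16, -27)) = 27.8568
d((-6, -1), (-18, -17)) = 20.0
d((-6, -1), (22, 30)) = 41.7732
d((-11, -11), (8, -14)) = 19.2354
d((-11, -11), (22, -8)) = 33.1361
d((-11, -11), (-16, -27)) = 16.7631
d((-11, -11), (-18, -17)) = 9.2195 <-- minimum
d((-11, -11), (22, 30)) = 52.6308
d((8, -14), (22, -8)) = 15.2315
d((8, -14), (-16, -27)) = 27.2947
d((8, -14), (-18, -17)) = 26.1725
d((8, -14), (22, 30)) = 46.1736
d((22, -8), (-16, -27)) = 42.4853
d((22, -8), (-18, -17)) = 41.0
d((22, -8), (22, 30)) = 38.0
d((-16, -27), (-18, -17)) = 10.198
d((-16, -27), (22, 30)) = 68.5055
d((-18, -17), (22, 30)) = 61.7171

Closest pair: (-11, -11) and (-18, -17) with distance 9.2195

The closest pair is (-11, -11) and (-18, -17) with Euclidean distance 9.2195. For 7 points, brute-force pairwise comparison is shown above. For large n, the divide-and-conquer algorithm (sort by x, recurse on halves, check the dividing strip) achieves O(n log n).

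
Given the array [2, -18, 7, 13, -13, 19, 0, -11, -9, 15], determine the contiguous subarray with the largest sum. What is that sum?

Using Kadane's algorithm on [2, -18, 7, 13, -13, 19, 0, -11, -9, 15]:

Scanning through the array:
Position 1 (value -18): max_ending_here = -16, max_so_far = 2
Position 2 (value 7): max_ending_here = 7, max_so_far = 7
Position 3 (value 13): max_ending_here = 20, max_so_far = 20
Position 4 (value -13): max_ending_here = 7, max_so_far = 20
Position 5 (value 19): max_ending_here = 26, max_so_far = 26
Position 6 (value 0): max_ending_here = 26, max_so_far = 26
Position 7 (value -11): max_ending_here = 15, max_so_far = 26
Position 8 (value -9): max_ending_here = 6, max_so_far = 26
Position 9 (value 15): max_ending_here = 21, max_so_far = 26

Maximum subarray: [7, 13, -13, 19]
Maximum sum: 26

The maximum subarray is [7, 13, -13, 19] with sum 26. This subarray runs from index 2 to index 5.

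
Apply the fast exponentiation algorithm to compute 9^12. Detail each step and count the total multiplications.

Computing 9^12 by squaring (build up from 9^1; each line after the first costs one multiplication):

9^1 = 9
9^2 = (9^1)^2 = 9^2 = 81
9^3 = 9 * 9^2 = 9 * 81 = 729
9^6 = (9^3)^2 = 729^2 = 531441
9^12 = (9^6)^2 = 531441^2 = 282429536481

Result: 282429536481
Multiplications needed: 4 (4 lines after 9^1)

9^12 = 282429536481. Using exponentiation by squaring, this requires 4 multiplications. The key idea: if the exponent is even, square the half-power; if odd, multiply by the base once.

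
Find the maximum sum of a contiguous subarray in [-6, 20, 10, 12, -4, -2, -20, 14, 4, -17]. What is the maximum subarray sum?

Using Kadane's algorithm on [-6, 20, 10, 12, -4, -2, -20, 14, 4, -17]:

Scanning through the array:
Position 1 (value 20): max_ending_here = 20, max_so_far = 20
Position 2 (value 10): max_ending_here = 30, max_so_far = 30
Position 3 (value 12): max_ending_here = 42, max_so_far = 42
Position 4 (value -4): max_ending_here = 38, max_so_far = 42
Position 5 (value -2): max_ending_here = 36, max_so_far = 42
Position 6 (value -20): max_ending_here = 16, max_so_far = 42
Position 7 (value 14): max_ending_here = 30, max_so_far = 42
Position 8 (value 4): max_ending_here = 34, max_so_far = 42
Position 9 (value -17): max_ending_here = 17, max_so_far = 42

Maximum subarray: [20, 10, 12]
Maximum sum: 42

The maximum subarray is [20, 10, 12] with sum 42. This subarray runs from index 1 to index 3.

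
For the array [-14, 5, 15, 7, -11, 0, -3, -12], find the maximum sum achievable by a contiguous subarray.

Using Kadane's algorithm on [-14, 5, 15, 7, -11, 0, -3, -12]:

Scanning through the array:
Position 1 (value 5): max_ending_here = 5, max_so_far = 5
Position 2 (value 15): max_ending_here = 20, max_so_far = 20
Position 3 (value 7): max_ending_here = 27, max_so_far = 27
Position 4 (value -11): max_ending_here = 16, max_so_far = 27
Position 5 (value 0): max_ending_here = 16, max_so_far = 27
Position 6 (value -3): max_ending_here = 13, max_so_far = 27
Position 7 (value -12): max_ending_here = 1, max_so_far = 27

Maximum subarray: [5, 15, 7]
Maximum sum: 27

The maximum subarray is [5, 15, 7] with sum 27. This subarray runs from index 1 to index 3.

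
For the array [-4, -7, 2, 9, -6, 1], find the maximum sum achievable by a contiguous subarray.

Using Kadane's algorithm on [-4, -7, 2, 9, -6, 1]:

Scanning through the array:
Position 1 (value -7): max_ending_here = -7, max_so_far = -4
Position 2 (value 2): max_ending_here = 2, max_so_far = 2
Position 3 (value 9): max_ending_here = 11, max_so_far = 11
Position 4 (value -6): max_ending_here = 5, max_so_far = 11
Position 5 (value 1): max_ending_here = 6, max_so_far = 11

Maximum subarray: [2, 9]
Maximum sum: 11

The maximum subarray is [2, 9] with sum 11. This subarray runs from index 2 to index 3.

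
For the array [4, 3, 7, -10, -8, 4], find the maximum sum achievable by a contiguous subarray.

Using Kadane's algorithm on [4, 3, 7, -10, -8, 4]:

Scanning through the array:
Position 1 (value 3): max_ending_here = 7, max_so_far = 7
Position 2 (value 7): max_ending_here = 14, max_so_far = 14
Position 3 (value -10): max_ending_here = 4, max_so_far = 14
Position 4 (value -8): max_ending_here = -4, max_so_far = 14
Position 5 (value 4): max_ending_here = 4, max_so_far = 14

Maximum subarray: [4, 3, 7]
Maximum sum: 14

The maximum subarray is [4, 3, 7] with sum 14. This subarray runs from index 0 to index 2.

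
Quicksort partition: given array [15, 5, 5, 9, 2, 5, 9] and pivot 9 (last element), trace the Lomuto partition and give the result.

Lomuto partition with pivot = 9:

Initial array: [15, 5, 5, 9, 2, 5, 9]

arr[0]=15 > 9: no swap
arr[1]=5 <= 9: swap with position 0, array becomes [5, 15, 5, 9, 2, 5, 9]
arr[2]=5 <= 9: swap with position 1, array becomes [5, 5, 15, 9, 2, 5, 9]
arr[3]=9 <= 9: swap with position 2, array becomes [5, 5, 9, 15, 2, 5, 9]
arr[4]=2 <= 9: swap with position 3, array becomes [5, 5, 9, 2, 15, 5, 9]
arr[5]=5 <= 9: swap with position 4, array becomes [5, 5, 9, 2, 5, 15, 9]

Place pivot at position 5: [5, 5, 9, 2, 5, 9, 15]
Pivot position: 5

After partitioning with pivot 9, the array becomes [5, 5, 9, 2, 5, 9, 15]. The pivot is placed at index 5. All elements to the left of the pivot are <= 9, and all elements to the right are > 9.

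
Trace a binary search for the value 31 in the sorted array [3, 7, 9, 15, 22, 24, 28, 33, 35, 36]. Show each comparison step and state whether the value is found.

Binary search for 31 in [3, 7, 9, 15, 22, 24, 28, 33, 35, 36]:

lo=0, hi=9, mid=4, arr[mid]=22 -> 22 < 31, search right half
lo=5, hi=9, mid=7, arr[mid]=33 -> 33 > 31, search left half
lo=5, hi=6, mid=5, arr[mid]=24 -> 24 < 31, search right half
lo=6, hi=6, mid=6, arr[mid]=28 -> 28 < 31, search right half
lo=7 > hi=6, target 31 not found

Binary search determines that 31 is not in the array after 4 comparisons. The search space was exhausted without finding the target.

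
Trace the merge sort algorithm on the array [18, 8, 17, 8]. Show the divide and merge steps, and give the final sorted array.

Merge sort trace:

Split: [18, 8, 17, 8] -> [18, 8] and [17, 8]
  Split: [18, 8] -> [18] and [8]
  Merge: [18] + [8] -> [8, 18]
  Split: [17, 8] -> [17] and [8]
  Merge: [17] + [8] -> [8, 17]
Merge: [8, 18] + [8, 17] -> [8, 8, 17, 18]

Final sorted array: [8, 8, 17, 18]

The merge sort proceeds by recursively splitting the array and merging sorted halves.
After all merges, the sorted array is [8, 8, 17, 18].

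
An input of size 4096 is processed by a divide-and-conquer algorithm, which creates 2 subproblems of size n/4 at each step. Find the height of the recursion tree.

For divide and conquer with division factor 4:

Problem sizes at each level:
Level 0: 4096
Level 1: 1024
Level 2: 256
Level 3: 64
Level 4: 16
Level 5: 4
Level 6: 1

The root is level 0 and the size-1 base case is level 6 (the tree spans levels 0 through 6, i.e. 7 levels counting the root), so the depth is the number of divisions: log_4(4096) = 6

The recursion tree depth is log_4(4096) = 6. At each level, the problem size is divided by 4, so it takes 6 divisions to reduce to a base case of size 1. The algorithm makes 2 recursive calls at each level.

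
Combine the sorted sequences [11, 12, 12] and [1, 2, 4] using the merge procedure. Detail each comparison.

Merging process:

Compare 11 vs 1: take 1 from right. Merged: [1]
Compare 11 vs 2: take 2 from right. Merged: [1, 2]
Compare 11 vs 4: take 4 from right. Merged: [1, 2, 4]
Append remaining from left: [11, 12, 12]. Merged: [1, 2, 4, 11, 12, 12]

Final merged array: [1, 2, 4, 11, 12, 12]
Total comparisons: 3

The merged array is [1, 2, 4, 11, 12, 12], requiring 3 comparisons. The merge step runs in O(n) time where n is the total number of elements.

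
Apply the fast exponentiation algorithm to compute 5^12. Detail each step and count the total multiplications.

Computing 5^12 by squaring (build up from 5^1; each line after the first costs one multiplication):

5^1 = 5
5^2 = (5^1)^2 = 5^2 = 25
5^3 = 5 * 5^2 = 5 * 25 = 125
5^6 = (5^3)^2 = 125^2 = 15625
5^12 = (5^6)^2 = 15625^2 = 244140625

Result: 244140625
Multiplications needed: 4 (4 lines after 5^1)

5^12 = 244140625. Using exponentiation by squaring, this requires 4 multiplications. The key idea: if the exponent is even, square the half-power; if odd, multiply by the base once.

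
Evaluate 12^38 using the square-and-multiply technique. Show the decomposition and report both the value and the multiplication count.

Computing 12^38 by squaring (build up from 12^1; each line after the first costs one multiplication):

12^1 = 12
12^2 = (12^1)^2 = 12^2 = 144
12^4 = (12^2)^2 = 144^2 = 20736
12^8 = (12^4)^2 = 20736^2 = 429981696
12^9 = 12 * 12^8 = 12 * 429981696 = 5159780352
12^18 = (12^9)^2 = 5159780352^2 = 26623333280885243904
12^19 = 12 * 12^18 = 12 * 26623333280885243904 = 319479999370622926848
12^38 = (12^19)^2 = 319479999370622926848^2 = 102067469997853225734913580209377959215104

Result: 102067469997853225734913580209377959215104
Multiplications needed: 7 (7 lines after 12^1)

12^38 = 102067469997853225734913580209377959215104. Using exponentiation by squaring, this requires 7 multiplications. The key idea: if the exponent is even, square the half-power; if odd, multiply by the base once.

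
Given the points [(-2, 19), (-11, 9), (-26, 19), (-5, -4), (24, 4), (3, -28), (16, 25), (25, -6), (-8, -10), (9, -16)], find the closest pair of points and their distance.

Computing all pairwise distances among 10 points:

d((-2, 19), (-11, 9)) = 13.4536
d((-2, 19), (-26, 19)) = 24.0
d((-2, 19), (-5, -4)) = 23.1948
d((-2, 19), (24, 4)) = 30.0167
d((-2, 19), (3, -28)) = 47.2652
d((-2, 19), (16, 25)) = 18.9737
d((-2, 19), (25, -6)) = 36.7967
d((-2, 19), (-8, -10)) = 29.6142
d((-2, 19), (9, -16)) = 36.6879
d((-11, 9), (-26, 19)) = 18.0278
d((-11, 9), (-5, -4)) = 14.3178
d((-11, 9), (24, 4)) = 35.3553
d((-11, 9), (3, -28)) = 39.5601
d((-11, 9), (16, 25)) = 31.3847
d((-11, 9), (25, -6)) = 39.0
d((-11, 9), (-8, -10)) = 19.2354
d((-11, 9), (9, -16)) = 32.0156
d((-26, 19), (-5, -4)) = 31.1448
d((-26, 19), (24, 4)) = 52.2015
d((-26, 19), (3, -28)) = 55.2268
d((-26, 19), (16, 25)) = 42.4264
d((-26, 19), (25, -6)) = 56.7979
d((-26, 19), (-8, -10)) = 34.1321
d((-26, 19), (9, -16)) = 49.4975
d((-5, -4), (24, 4)) = 30.0832
d((-5, -4), (3, -28)) = 25.2982
d((-5, -4), (16, 25)) = 35.805
d((-5, -4), (25, -6)) = 30.0666
d((-5, -4), (-8, -10)) = 6.7082 <-- minimum
d((-5, -4), (9, -16)) = 18.4391
d((24, 4), (3, -28)) = 38.2753
d((24, 4), (16, 25)) = 22.4722
d((24, 4), (25, -6)) = 10.0499
d((24, 4), (-8, -10)) = 34.9285
d((24, 4), (9, -16)) = 25.0
d((3, -28), (16, 25)) = 54.5711
d((3, -28), (25, -6)) = 31.1127
d((3, -28), (-8, -10)) = 21.095
d((3, -28), (9, -16)) = 13.4164
d((16, 25), (25, -6)) = 32.28
d((16, 25), (-8, -10)) = 42.4382
d((16, 25), (9, -16)) = 41.5933
d((25, -6), (-8, -10)) = 33.2415
d((25, -6), (9, -16)) = 18.868
d((-8, -10), (9, -16)) = 18.0278

Closest pair: (-5, -4) and (-8, -10) with distance 6.7082

The closest pair is (-5, -4) and (-8, -10) with Euclidean distance 6.7082. For 10 points, brute-force pairwise comparison is shown above. For large n, the divide-and-conquer algorithm (sort by x, recurse on halves, check the dividing strip) achieves O(n log n).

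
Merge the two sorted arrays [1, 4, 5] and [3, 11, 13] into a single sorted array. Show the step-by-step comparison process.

Merging process:

Compare 1 vs 3: take 1 from left. Merged: [1]
Compare 4 vs 3: take 3 from right. Merged: [1, 3]
Compare 4 vs 11: take 4 from left. Merged: [1, 3, 4]
Compare 5 vs 11: take 5 from left. Merged: [1, 3, 4, 5]
Append remaining from right: [11, 13]. Merged: [1, 3, 4, 5, 11, 13]

Final merged array: [1, 3, 4, 5, 11, 13]
Total comparisons: 4

The merged array is [1, 3, 4, 5, 11, 13], requiring 4 comparisons. The merge step runs in O(n) time where n is the total number of elements.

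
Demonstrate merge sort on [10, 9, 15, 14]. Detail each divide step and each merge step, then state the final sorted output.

Merge sort trace:

Split: [10, 9, 15, 14] -> [10, 9] and [15, 14]
  Split: [10, 9] -> [10] and [9]
  Merge: [10] + [9] -> [9, 10]
  Split: [15, 14] -> [15] and [14]
  Merge: [15] + [14] -> [14, 15]
Merge: [9, 10] + [14, 15] -> [9, 10, 14, 15]

Final sorted array: [9, 10, 14, 15]

The merge sort proceeds by recursively splitting the array and merging sorted halves.
After all merges, the sorted array is [9, 10, 14, 15].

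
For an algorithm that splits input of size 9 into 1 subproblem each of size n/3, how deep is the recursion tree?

For divide and conquer with division factor 3:

Problem sizes at each level:
Level 0: 9
Level 1: 3
Level 2: 1

The root is level 0 and the size-1 base case is level 2 (the tree spans levels 0 through 2, i.e. 3 levels counting the root), so the depth is the number of divisions: log_3(9) = 2

The recursion tree depth is log_3(9) = 2. At each level, the problem size is divided by 3, so it takes 2 divisions to reduce to a base case of size 1. The algorithm makes 1 recursive call at each level.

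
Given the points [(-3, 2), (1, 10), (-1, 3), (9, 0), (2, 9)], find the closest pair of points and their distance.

Computing all pairwise distances among 5 points:

d((-3, 2), (1, 10)) = 8.9443
d((-3, 2), (-1, 3)) = 2.2361
d((-3, 2), (9, 0)) = 12.1655
d((-3, 2), (2, 9)) = 8.6023
d((1, 10), (-1, 3)) = 7.2801
d((1, 10), (9, 0)) = 12.8062
d((1, 10), (2, 9)) = 1.4142 <-- minimum
d((-1, 3), (9, 0)) = 10.4403
d((-1, 3), (2, 9)) = 6.7082
d((9, 0), (2, 9)) = 11.4018

Closest pair: (1, 10) and (2, 9) with distance 1.4142

The closest pair is (1, 10) and (2, 9) with Euclidean distance 1.4142. For 5 points, brute-force pairwise comparison is shown above. For large n, the divide-and-conquer algorithm (sort by x, recurse on halves, check the dividing strip) achieves O(n log n).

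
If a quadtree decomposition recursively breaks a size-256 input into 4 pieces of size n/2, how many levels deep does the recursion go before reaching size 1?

For divide and conquer with division factor 2:

Problem sizes at each level:
Level 0: 256
Level 1: 128
Level 2: 64
Level 3: 32
Level 4: 16
Level 5: 8
Level 6: 4
Level 7: 2
Level 8: 1

The root is level 0 and the size-1 base case is level 8 (the tree spans levels 0 through 8, i.e. 9 levels counting the root), so the depth is the number of divisions: log_2(256) = 8

The recursion tree depth is log_2(256) = 8. At each level, the problem size is divided by 2, so it takes 8 divisions to reduce to a base case of size 1. The algorithm makes 4 recursive calls at each level.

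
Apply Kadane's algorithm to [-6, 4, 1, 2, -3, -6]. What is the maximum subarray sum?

Using Kadane's algorithm on [-6, 4, 1, 2, -3, -6]:

Scanning through the array:
Position 1 (value 4): max_ending_here = 4, max_so_far = 4
Position 2 (value 1): max_ending_here = 5, max_so_far = 5
Position 3 (value 2): max_ending_here = 7, max_so_far = 7
Position 4 (value -3): max_ending_here = 4, max_so_far = 7
Position 5 (value -6): max_ending_here = -2, max_so_far = 7

Maximum subarray: [4, 1, 2]
Maximum sum: 7

The maximum subarray is [4, 1, 2] with sum 7. This subarray runs from index 1 to index 3.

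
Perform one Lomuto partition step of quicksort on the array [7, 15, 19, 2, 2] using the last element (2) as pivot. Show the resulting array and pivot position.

Lomuto partition with pivot = 2:

Initial array: [7, 15, 19, 2, 2]

arr[0]=7 > 2: no swap
arr[1]=15 > 2: no swap
arr[2]=19 > 2: no swap
arr[3]=2 <= 2: swap with position 0, array becomes [2, 15, 19, 7, 2]

Place pivot at position 1: [2, 2, 19, 7, 15]
Pivot position: 1

After partitioning with pivot 2, the array becomes [2, 2, 19, 7, 15]. The pivot is placed at index 1. All elements to the left of the pivot are <= 2, and all elements to the right are > 2.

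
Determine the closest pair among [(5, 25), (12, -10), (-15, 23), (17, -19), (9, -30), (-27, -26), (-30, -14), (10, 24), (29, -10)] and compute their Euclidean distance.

Computing all pairwise distances among 9 points:

d((5, 25), (12, -10)) = 35.6931
d((5, 25), (-15, 23)) = 20.0998
d((5, 25), (17, -19)) = 45.607
d((5, 25), (9, -30)) = 55.1453
d((5, 25), (-27, -26)) = 60.208
d((5, 25), (-30, -14)) = 52.4023
d((5, 25), (10, 24)) = 5.099 <-- minimum
d((5, 25), (29, -10)) = 42.4382
d((12, -10), (-15, 23)) = 42.638
d((12, -10), (17, -19)) = 10.2956
d((12, -10), (9, -30)) = 20.2237
d((12, -10), (-27, -26)) = 42.1545
d((12, -10), (-30, -14)) = 42.19
d((12, -10), (10, 24)) = 34.0588
d((12, -10), (29, -10)) = 17.0
d((-15, 23), (17, -19)) = 52.8015
d((-15, 23), (9, -30)) = 58.1808
d((-15, 23), (-27, -26)) = 50.448
d((-15, 23), (-30, -14)) = 39.9249
d((-15, 23), (10, 24)) = 25.02
d((-15, 23), (29, -10)) = 55.0
d((17, -19), (9, -30)) = 13.6015
d((17, -19), (-27, -26)) = 44.5533
d((17, -19), (-30, -14)) = 47.2652
d((17, -19), (10, 24)) = 43.566
d((17, -19), (29, -10)) = 15.0
d((9, -30), (-27, -26)) = 36.2215
d((9, -30), (-30, -14)) = 42.1545
d((9, -30), (10, 24)) = 54.0093
d((9, -30), (29, -10)) = 28.2843
d((-27, -26), (-30, -14)) = 12.3693
d((-27, -26), (10, 24)) = 62.2013
d((-27, -26), (29, -10)) = 58.2409
d((-30, -14), (10, 24)) = 55.1725
d((-30, -14), (29, -10)) = 59.1354
d((10, 24), (29, -10)) = 38.9487

Closest pair: (5, 25) and (10, 24) with distance 5.099

The closest pair is (5, 25) and (10, 24) with Euclidean distance 5.099. For 9 points, brute-force pairwise comparison is shown above. For large n, the divide-and-conquer algorithm (sort by x, recurse on halves, check the dividing strip) achieves O(n log n).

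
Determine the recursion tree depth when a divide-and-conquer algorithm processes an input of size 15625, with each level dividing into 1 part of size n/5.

For divide and conquer with division factor 5:

Problem sizes at each level:
Level 0: 15625
Level 1: 3125
Level 2: 625
Level 3: 125
Level 4: 25
Level 5: 5
Level 6: 1

The root is level 0 and the size-1 base case is level 6 (the tree spans levels 0 through 6, i.e. 7 levels counting the root), so the depth is the number of divisions: log_5(15625) = 6

The recursion tree depth is log_5(15625) = 6. At each level, the problem size is divided by 5, so it takes 6 divisions to reduce to a base case of size 1. The algorithm makes 1 recursive call at each level.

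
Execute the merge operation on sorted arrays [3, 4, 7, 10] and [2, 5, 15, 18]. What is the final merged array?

Merging process:

Compare 3 vs 2: take 2 from right. Merged: [2]
Compare 3 vs 5: take 3 from left. Merged: [2, 3]
Compare 4 vs 5: take 4 from left. Merged: [2, 3, 4]
Compare 7 vs 5: take 5 from right. Merged: [2, 3, 4, 5]
Compare 7 vs 15: take 7 from left. Merged: [2, 3, 4, 5, 7]
Compare 10 vs 15: take 10 from left. Merged: [2, 3, 4, 5, 7, 10]
Append remaining from right: [15, 18]. Merged: [2, 3, 4, 5, 7, 10, 15, 18]

Final merged array: [2, 3, 4, 5, 7, 10, 15, 18]
Total comparisons: 6

The merged array is [2, 3, 4, 5, 7, 10, 15, 18], requiring 6 comparisons. The merge step runs in O(n) time where n is the total number of elements.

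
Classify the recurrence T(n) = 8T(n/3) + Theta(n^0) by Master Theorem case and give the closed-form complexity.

Master Theorem for T(n) = 8T(n/3) + O(n^0):

a = 8, b = 3, c = 0
log_b(a) = log_3(8) = 1.8928

Case 1: c = 0 < log_3(8) = 1.8928
T(n) = O(n^(log_3 8))

For T(n) = 8T(n/3) + O(n^0): log_3(8) = 1.8928. This is Case 1 of the Master Theorem (c < log_b(a), work dominated by leaves), giving O(n^(log_3 8)).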